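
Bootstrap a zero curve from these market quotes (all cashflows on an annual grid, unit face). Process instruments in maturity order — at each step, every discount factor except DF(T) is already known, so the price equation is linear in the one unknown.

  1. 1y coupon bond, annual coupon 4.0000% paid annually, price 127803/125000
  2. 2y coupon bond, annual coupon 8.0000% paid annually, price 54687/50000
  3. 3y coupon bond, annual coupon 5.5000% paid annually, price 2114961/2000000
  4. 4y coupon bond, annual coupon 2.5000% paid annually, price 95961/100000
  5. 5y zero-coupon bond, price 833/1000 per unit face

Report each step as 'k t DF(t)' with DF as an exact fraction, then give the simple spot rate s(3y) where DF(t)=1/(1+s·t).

step 1 [1y] bond c/1=1/25: DF=(127803/125000 − 1/25·(0))/(1+1/25) = 9831/10000 ≈ 0.983100
step 2 [2y] bond c/1=2/25: DF=(54687/50000 − 2/25·(0.983100))/(1+2/25) = 9399/10000 ≈ 0.939900
step 3 [3y] bond c/1=11/200: DF=(2114961/2000000 − 11/200·(0.983100+0.939900))/(1+11/200) = 9021/10000 ≈ 0.902100
step 4 [4y] bond c/1=1/40: DF=(95961/100000 − 1/40·(0.983100+0.939900+0.902100))/(1+1/40) = 8673/10000 ≈ 0.867300
step 5 [5y] zero: DF = P = 833/1000 ≈ 0.833000

1 1 9831/10000
2 2 9399/10000
3 3 9021/10000
4 4 8673/10000
5 5 833/1000
s(3y) = (1/(9021/10000) − 1)/(3) = 979/27063 ≈ 3.6175%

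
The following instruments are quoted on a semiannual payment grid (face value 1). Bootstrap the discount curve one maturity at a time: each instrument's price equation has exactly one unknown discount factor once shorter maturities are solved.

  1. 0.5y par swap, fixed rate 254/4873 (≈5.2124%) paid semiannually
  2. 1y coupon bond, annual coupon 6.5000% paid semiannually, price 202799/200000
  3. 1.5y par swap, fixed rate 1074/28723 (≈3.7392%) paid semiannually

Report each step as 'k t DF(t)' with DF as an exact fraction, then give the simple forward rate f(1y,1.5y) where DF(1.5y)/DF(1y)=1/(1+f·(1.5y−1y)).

1 1/2 4873/5000
2 1 4757/5000
3 3/2 9463/10000
f(1y,1.5y) = ((4757/5000)/(9463/10000) − 1)/(1/2) = 102/9463 ≈ 1.0779%

step 1 [0.5y] swap r/2=127/4873: DF=(1 − 127/4873·(0))/(1+127/4873) = 4873/5000 ≈ 0.974600
step 2 [1y] bond c/2=13/400: DF=(202799/200000 − 13/400·(0.974600))/(1+13/400) = 4757/5000 ≈ 0.951400
step 3 [1.5y] swap r/2=537/28723: DF=(1 − 537/28723·(0.974600+0.951400))/(1+537/28723) = 9463/10000 ≈ 0.946300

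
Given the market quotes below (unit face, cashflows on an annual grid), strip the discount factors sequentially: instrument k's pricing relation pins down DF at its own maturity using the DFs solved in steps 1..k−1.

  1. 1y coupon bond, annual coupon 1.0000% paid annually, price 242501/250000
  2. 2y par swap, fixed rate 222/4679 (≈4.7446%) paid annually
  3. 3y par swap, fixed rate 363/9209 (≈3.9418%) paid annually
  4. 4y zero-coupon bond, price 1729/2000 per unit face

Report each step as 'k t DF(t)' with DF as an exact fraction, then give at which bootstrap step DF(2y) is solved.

step 1 [1y] bond c/1=1/100: DF=(242501/250000 − 1/100·(0))/(1+1/100) = 2401/2500 ≈ 0.960400
step 2 [2y] swap r/1=222/4679: DF=(1 − 222/4679·(0.960400))/(1+222/4679) = 1139/1250 ≈ 0.911200
step 3 [3y] swap r/1=363/9209: DF=(1 − 363/9209·(0.960400+0.911200))/(1+363/9209) = 8911/10000 ≈ 0.891100
step 4 [4y] zero: DF = P = 1729/2000 ≈ 0.864500

1 1 2401/2500
2 2 1139/1250
3 3 8911/10000
4 4 1729/2000
DF(2y) is solved at step 2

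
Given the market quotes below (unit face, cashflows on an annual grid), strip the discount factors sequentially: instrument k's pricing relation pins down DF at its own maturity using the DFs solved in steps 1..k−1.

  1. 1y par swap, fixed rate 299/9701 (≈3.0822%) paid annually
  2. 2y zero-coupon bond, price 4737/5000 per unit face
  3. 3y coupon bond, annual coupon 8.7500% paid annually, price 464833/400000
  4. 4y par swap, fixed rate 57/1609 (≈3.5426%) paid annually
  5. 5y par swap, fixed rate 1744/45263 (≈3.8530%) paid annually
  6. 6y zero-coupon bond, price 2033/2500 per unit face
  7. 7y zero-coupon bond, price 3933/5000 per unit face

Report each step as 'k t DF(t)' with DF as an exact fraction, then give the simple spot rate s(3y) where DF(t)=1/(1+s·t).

step 1 [1y] swap r/1=299/9701: DF=(1 − 299/9701·(0))/(1+299/9701) = 9701/10000 ≈ 0.970100
step 2 [2y] zero: DF = P = 4737/5000 ≈ 0.947400
step 3 [3y] bond c/1=7/80: DF=(464833/400000 − 7/80·(0.970100+0.947400))/(1+7/80) = 9143/10000 ≈ 0.914300
step 4 [4y] swap r/1=57/1609: DF=(1 − 57/1609·(0.970100+0.947400+0.914300))/(1+57/1609) = 8689/10000 ≈ 0.868900
step 5 [5y] swap r/1=1744/45263: DF=(1 − 1744/45263·(0.970100+0.947400+0.914300+0.868900))/(1+1744/45263) = 516/625 ≈ 0.825600
step 6 [6y] zero: DF = P = 2033/2500 ≈ 0.813200
step 7 [7y] zero: DF = P = 3933/5000 ≈ 0.786600

1 1 9701/10000
2 2 4737/5000
3 3 9143/10000
4 4 8689/10000
5 5 516/625
6 6 2033/2500
7 7 3933/5000
s(3y) = (1/(9143/10000) − 1)/(3) = 857/27429 ≈ 3.1244%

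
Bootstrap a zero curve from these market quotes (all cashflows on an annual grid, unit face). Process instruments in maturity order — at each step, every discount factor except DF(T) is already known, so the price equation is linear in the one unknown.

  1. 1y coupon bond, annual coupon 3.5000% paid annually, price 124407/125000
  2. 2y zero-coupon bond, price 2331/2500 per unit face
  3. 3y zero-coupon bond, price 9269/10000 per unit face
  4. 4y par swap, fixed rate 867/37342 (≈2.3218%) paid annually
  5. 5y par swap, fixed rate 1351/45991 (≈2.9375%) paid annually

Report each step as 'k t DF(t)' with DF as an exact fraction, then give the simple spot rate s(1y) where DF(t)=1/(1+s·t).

step 1 [1y] bond c/1=7/200: DF=(124407/125000 − 7/200·(0))/(1+7/200) = 601/625 ≈ 0.961600
step 2 [2y] zero: DF = P = 2331/2500 ≈ 0.932400
step 3 [3y] zero: DF = P = 9269/10000 ≈ 0.926900
step 4 [4y] swap r/1=867/37342: DF=(1 − 867/37342·(0.961600+0.932400+0.926900))/(1+867/37342) = 9133/10000 ≈ 0.913300
step 5 [5y] swap r/1=1351/45991: DF=(1 − 1351/45991·(0.961600+0.932400+0.926900+0.913300))/(1+1351/45991) = 8649/10000 ≈ 0.864900

1 1 601/625
2 2 2331/2500
3 3 9269/10000
4 4 9133/10000
5 5 8649/10000
s(1y) = (1/(601/625) − 1)/(1) = 24/601 ≈ 3.9933%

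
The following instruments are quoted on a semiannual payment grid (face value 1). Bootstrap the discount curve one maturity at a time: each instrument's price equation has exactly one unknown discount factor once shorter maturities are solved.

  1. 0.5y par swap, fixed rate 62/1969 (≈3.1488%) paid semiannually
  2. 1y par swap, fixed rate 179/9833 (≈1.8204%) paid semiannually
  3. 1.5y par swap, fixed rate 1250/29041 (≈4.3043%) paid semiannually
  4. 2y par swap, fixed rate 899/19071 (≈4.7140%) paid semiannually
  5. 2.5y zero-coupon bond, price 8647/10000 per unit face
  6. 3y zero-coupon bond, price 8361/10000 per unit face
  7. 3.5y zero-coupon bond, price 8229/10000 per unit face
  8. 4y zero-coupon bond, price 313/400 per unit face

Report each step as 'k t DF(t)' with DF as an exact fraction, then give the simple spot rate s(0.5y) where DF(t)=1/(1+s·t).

step 1 [0.5y] swap r/2=31/1969: DF=(1 − 31/1969·(0))/(1+31/1969) = 1969/2000 ≈ 0.984500
step 2 [1y] swap r/2=179/19666: DF=(1 − 179/19666·(0.984500))/(1+179/19666) = 9821/10000 ≈ 0.982100
step 3 [1.5y] swap r/2=625/29041: DF=(1 − 625/29041·(0.984500+0.982100))/(1+625/29041) = 15/16 ≈ 0.937500
step 4 [2y] swap r/2=899/38142: DF=(1 − 899/38142·(0.984500+0.982100+0.937500))/(1+899/38142) = 9101/10000 ≈ 0.910100
step 5 [2.5y] zero: DF = P = 8647/10000 ≈ 0.864700
step 6 [3y] zero: DF = P = 8361/10000 ≈ 0.836100
step 7 [3.5y] zero: DF = P = 8229/10000 ≈ 0.822900
step 8 [4y] zero: DF = P = 313/400 ≈ 0.782500

1 1/2 1969/2000
2 1 9821/10000
3 3/2 15/16
4 2 9101/10000
5 5/2 8647/10000
6 3 8361/10000
7 7/2 8229/10000
8 4 313/400
s(0.5y) = (1/(1969/2000) − 1)/(1/2) = 62/1969 ≈ 3.1488%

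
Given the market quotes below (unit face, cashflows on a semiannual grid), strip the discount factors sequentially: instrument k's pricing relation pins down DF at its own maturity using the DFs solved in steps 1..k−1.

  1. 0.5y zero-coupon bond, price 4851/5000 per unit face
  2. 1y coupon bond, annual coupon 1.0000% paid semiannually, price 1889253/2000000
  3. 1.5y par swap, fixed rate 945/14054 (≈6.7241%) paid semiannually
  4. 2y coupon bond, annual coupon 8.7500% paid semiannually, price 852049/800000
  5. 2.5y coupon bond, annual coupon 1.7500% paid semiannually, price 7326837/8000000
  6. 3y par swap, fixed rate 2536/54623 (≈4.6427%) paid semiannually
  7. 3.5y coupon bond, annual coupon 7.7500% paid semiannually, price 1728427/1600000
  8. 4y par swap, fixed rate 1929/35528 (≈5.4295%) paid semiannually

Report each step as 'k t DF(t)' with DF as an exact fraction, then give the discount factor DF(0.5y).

step 1 [0.5y] zero: DF = P = 4851/5000 ≈ 0.970200
step 2 [1y] bond c/2=1/200: DF=(1889253/2000000 − 1/200·(0.970200))/(1+1/200) = 9351/10000 ≈ 0.935100
step 3 [1.5y] swap r/2=945/28108: DF=(1 − 945/28108·(0.970200+0.935100))/(1+945/28108) = 1811/2000 ≈ 0.905500
step 4 [2y] bond c/2=7/160: DF=(852049/800000 − 7/160·(0.970200+0.935100+0.905500))/(1+7/160) = 4513/5000 ≈ 0.902600
step 5 [2.5y] bond c/2=7/800: DF=(7326837/8000000 − 7/800·(0.970200+0.935100+0.905500+0.902600))/(1+7/800) = 8757/10000 ≈ 0.875700
step 6 [3y] swap r/2=1268/54623: DF=(1 − 1268/54623·(0.970200+0.935100+0.905500+0.902600+0.875700))/(1+1268/54623) = 2183/2500 ≈ 0.873200
step 7 [3.5y] bond c/2=31/800: DF=(1728427/1600000 − 31/800·(0.970200+0.935100+0.905500+0.902600+0.875700+0.873200))/(1+31/800) = 4181/5000 ≈ 0.836200
step 8 [4y] swap r/2=1929/71056: DF=(1 − 1929/71056·(0.970200+0.935100+0.905500+0.902600+0.875700+0.873200+0.836200))/(1+1929/71056) = 8071/10000 ≈ 0.807100

1 1/2 4851/5000
2 1 9351/10000
3 3/2 1811/2000
4 2 4513/5000
5 5/2 8757/10000
6 3 2183/2500
7 7/2 4181/5000
8 4 8071/10000
DF(0.5y) = 4851/5000 ≈ 0.970200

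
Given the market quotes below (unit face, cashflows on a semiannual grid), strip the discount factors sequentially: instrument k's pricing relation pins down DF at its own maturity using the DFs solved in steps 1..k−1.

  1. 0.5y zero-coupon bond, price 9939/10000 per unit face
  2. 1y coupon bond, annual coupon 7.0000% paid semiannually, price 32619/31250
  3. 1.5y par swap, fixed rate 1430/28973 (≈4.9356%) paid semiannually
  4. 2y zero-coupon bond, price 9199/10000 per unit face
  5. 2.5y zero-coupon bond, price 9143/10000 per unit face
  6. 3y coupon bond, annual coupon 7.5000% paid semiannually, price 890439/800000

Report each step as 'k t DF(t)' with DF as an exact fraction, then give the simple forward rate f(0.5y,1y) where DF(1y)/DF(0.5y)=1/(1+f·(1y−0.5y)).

1 1/2 9939/10000
2 1 9749/10000
3 3/2 1857/2000
4 2 9199/10000
5 5/2 9143/10000
6 3 4509/5000
f(0.5y,1y) = ((9939/10000)/(9749/10000) − 1)/(1/2) = 380/9749 ≈ 3.8978%

step 1 [0.5y] zero: DF = P = 9939/10000 ≈ 0.993900
step 2 [1y] bond c/2=7/200: DF=(32619/31250 − 7/200·(0.993900))/(1+7/200) = 9749/10000 ≈ 0.974900
step 3 [1.5y] swap r/2=715/28973: DF=(1 − 715/28973·(0.993900+0.974900))/(1+715/28973) = 1857/2000 ≈ 0.928500
step 4 [2y] zero: DF = P = 9199/10000 ≈ 0.919900
step 5 [2.5y] zero: DF = P = 9143/10000 ≈ 0.914300
step 6 [3y] bond c/2=3/80: DF=(890439/800000 − 3/80·(0.993900+0.974900+0.928500+0.919900+0.914300))/(1+3/80) = 4509/5000 ≈ 0.901800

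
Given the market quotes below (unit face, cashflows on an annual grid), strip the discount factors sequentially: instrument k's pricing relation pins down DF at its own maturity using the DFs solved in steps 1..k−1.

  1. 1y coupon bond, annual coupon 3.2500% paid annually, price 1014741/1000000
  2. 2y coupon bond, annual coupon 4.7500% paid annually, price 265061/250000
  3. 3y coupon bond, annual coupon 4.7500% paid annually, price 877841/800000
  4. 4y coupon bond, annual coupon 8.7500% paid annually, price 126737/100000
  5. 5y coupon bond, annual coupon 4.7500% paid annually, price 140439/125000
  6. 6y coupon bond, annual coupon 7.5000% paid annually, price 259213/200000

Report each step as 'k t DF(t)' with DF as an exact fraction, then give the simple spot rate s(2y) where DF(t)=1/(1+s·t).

step 1 [1y] bond c/1=13/400: DF=(1014741/1000000 − 13/400·(0))/(1+13/400) = 2457/2500 ≈ 0.982800
step 2 [2y] bond c/1=19/400: DF=(265061/250000 − 19/400·(0.982800))/(1+19/400) = 2419/2500 ≈ 0.967600
step 3 [3y] bond c/1=19/400: DF=(877841/800000 − 19/400·(0.982800+0.967600))/(1+19/400) = 9591/10000 ≈ 0.959100
step 4 [4y] bond c/1=7/80: DF=(126737/100000 − 7/80·(0.982800+0.967600+0.959100))/(1+7/80) = 9313/10000 ≈ 0.931300
step 5 [5y] bond c/1=19/400: DF=(140439/125000 − 19/400·(0.982800+0.967600+0.959100+0.931300))/(1+19/400) = 1123/1250 ≈ 0.898400
step 6 [6y] bond c/1=3/40: DF=(259213/200000 − 3/40·(0.982800+0.967600+0.959100+0.931300+0.898400))/(1+3/40) = 7/8 ≈ 0.875000

1 1 2457/2500
2 2 2419/2500
3 3 9591/10000
4 4 9313/10000
5 5 1123/1250
6 6 7/8
s(2y) = (1/(2419/2500) − 1)/(2) = 81/4838 ≈ 1.6742%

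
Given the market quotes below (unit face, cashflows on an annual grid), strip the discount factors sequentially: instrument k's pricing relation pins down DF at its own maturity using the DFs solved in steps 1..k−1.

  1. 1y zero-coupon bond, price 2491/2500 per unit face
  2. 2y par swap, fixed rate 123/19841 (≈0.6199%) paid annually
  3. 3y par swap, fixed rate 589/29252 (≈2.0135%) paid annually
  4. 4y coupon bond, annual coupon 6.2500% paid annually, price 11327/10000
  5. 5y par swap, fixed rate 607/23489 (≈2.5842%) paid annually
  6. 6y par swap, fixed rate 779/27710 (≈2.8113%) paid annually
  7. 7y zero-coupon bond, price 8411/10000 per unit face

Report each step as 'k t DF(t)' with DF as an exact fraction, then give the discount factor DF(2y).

1 1 2491/2500
2 2 9877/10000
3 3 9411/10000
4 4 447/500
5 5 4393/5000
6 6 4221/5000
7 7 8411/10000
DF(2y) = 9877/10000 ≈ 0.987700

step 1 [1y] zero: DF = P = 2491/2500 ≈ 0.996400
step 2 [2y] swap r/1=123/19841: DF=(1 − 123/19841·(0.996400))/(1+123/19841) = 9877/10000 ≈ 0.987700
step 3 [3y] swap r/1=589/29252: DF=(1 − 589/29252·(0.996400+0.987700))/(1+589/29252) = 9411/10000 ≈ 0.941100
step 4 [4y] bond c/1=1/16: DF=(11327/10000 − 1/16·(0.996400+0.987700+0.941100))/(1+1/16) = 447/500 ≈ 0.894000
step 5 [5y] swap r/1=607/23489: DF=(1 − 607/23489·(0.996400+0.987700+0.941100+0.894000))/(1+607/23489) = 4393/5000 ≈ 0.878600
step 6 [6y] swap r/1=779/27710: DF=(1 − 779/27710·(0.996400+0.987700+0.941100+0.894000+0.878600))/(1+779/27710) = 4221/5000 ≈ 0.844200
step 7 [7y] zero: DF = P = 8411/10000 ≈ 0.841100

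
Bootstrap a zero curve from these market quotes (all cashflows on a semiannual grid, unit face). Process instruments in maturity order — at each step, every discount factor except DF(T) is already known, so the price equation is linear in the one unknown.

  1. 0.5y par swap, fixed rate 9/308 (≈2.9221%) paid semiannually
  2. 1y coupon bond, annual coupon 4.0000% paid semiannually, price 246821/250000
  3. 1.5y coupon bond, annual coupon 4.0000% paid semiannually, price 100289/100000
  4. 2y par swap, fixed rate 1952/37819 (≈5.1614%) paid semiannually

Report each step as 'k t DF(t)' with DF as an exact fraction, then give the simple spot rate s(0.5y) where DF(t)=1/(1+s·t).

1 1/2 616/625
2 1 4743/5000
3 3/2 9453/10000
4 2 564/625
s(0.5y) = (1/(616/625) − 1)/(1/2) = 9/308 ≈ 2.9221%

step 1 [0.5y] swap r/2=9/616: DF=(1 − 9/616·(0))/(1+9/616) = 616/625 ≈ 0.985600
step 2 [1y] bond c/2=1/50: DF=(246821/250000 − 1/50·(0.985600))/(1+1/50) = 4743/5000 ≈ 0.948600
step 3 [1.5y] bond c/2=1/50: DF=(100289/100000 − 1/50·(0.985600+0.948600))/(1+1/50) = 9453/10000 ≈ 0.945300
step 4 [2y] swap r/2=976/37819: DF=(1 − 976/37819·(0.985600+0.948600+0.945300))/(1+976/37819) = 564/625 ≈ 0.902400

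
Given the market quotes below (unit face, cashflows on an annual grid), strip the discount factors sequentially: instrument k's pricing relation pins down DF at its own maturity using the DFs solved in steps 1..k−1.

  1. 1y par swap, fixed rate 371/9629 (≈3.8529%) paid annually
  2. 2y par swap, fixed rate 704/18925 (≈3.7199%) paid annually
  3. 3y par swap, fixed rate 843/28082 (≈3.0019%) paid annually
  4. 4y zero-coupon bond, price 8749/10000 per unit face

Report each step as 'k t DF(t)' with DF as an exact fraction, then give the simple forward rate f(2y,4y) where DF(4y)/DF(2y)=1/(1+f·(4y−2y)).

step 1 [1y] swap r/1=371/9629: DF=(1 − 371/9629·(0))/(1+371/9629) = 9629/10000 ≈ 0.962900
step 2 [2y] swap r/1=704/18925: DF=(1 − 704/18925·(0.962900))/(1+704/18925) = 581/625 ≈ 0.929600
step 3 [3y] swap r/1=843/28082: DF=(1 − 843/28082·(0.962900+0.929600))/(1+843/28082) = 9157/10000 ≈ 0.915700
step 4 [4y] zero: DF = P = 8749/10000 ≈ 0.874900

1 1 9629/10000
2 2 581/625
3 3 9157/10000
4 4 8749/10000
f(2y,4y) = ((581/625)/(8749/10000) − 1)/(2) = 547/17498 ≈ 3.1261%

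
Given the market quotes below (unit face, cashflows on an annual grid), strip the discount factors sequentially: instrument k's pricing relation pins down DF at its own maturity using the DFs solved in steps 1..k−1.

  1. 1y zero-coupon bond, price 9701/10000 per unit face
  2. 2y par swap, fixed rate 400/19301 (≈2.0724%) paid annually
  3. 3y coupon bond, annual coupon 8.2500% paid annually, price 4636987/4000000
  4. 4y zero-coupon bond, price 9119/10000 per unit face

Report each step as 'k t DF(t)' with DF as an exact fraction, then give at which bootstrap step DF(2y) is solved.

step 1 [1y] zero: DF = P = 9701/10000 ≈ 0.970100
step 2 [2y] swap r/1=400/19301: DF=(1 − 400/19301·(0.970100))/(1+400/19301) = 24/25 ≈ 0.960000
step 3 [3y] bond c/1=33/400: DF=(4636987/4000000 − 33/400·(0.970100+0.960000))/(1+33/400) = 4619/5000 ≈ 0.923800
step 4 [4y] zero: DF = P = 9119/10000 ≈ 0.911900

1 1 9701/10000
2 2 24/25
3 3 4619/5000
4 4 9119/10000
DF(2y) is solved at step 2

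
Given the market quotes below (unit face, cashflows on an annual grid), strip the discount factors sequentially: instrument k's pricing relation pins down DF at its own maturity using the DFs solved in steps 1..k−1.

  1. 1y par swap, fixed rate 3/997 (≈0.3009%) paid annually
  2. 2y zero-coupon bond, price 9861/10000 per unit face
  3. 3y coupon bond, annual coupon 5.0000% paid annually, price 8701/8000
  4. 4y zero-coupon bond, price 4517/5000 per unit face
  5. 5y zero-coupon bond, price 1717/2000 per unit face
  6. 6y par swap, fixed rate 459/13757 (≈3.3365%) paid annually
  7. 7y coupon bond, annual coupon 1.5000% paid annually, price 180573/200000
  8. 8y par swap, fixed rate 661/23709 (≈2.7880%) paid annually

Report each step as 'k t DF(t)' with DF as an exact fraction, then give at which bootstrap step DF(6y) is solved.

step 1 [1y] swap r/1=3/997: DF=(1 − 3/997·(0))/(1+3/997) = 997/1000 ≈ 0.997000
step 2 [2y] zero: DF = P = 9861/10000 ≈ 0.986100
step 3 [3y] bond c/1=1/20: DF=(8701/8000 − 1/20·(0.997000+0.986100))/(1+1/20) = 4707/5000 ≈ 0.941400
step 4 [4y] zero: DF = P = 4517/5000 ≈ 0.903400
step 5 [5y] zero: DF = P = 1717/2000 ≈ 0.858500
step 6 [6y] swap r/1=459/13757: DF=(1 − 459/13757·(0.997000+0.986100+0.941400+0.903400+0.858500))/(1+459/13757) = 2041/2500 ≈ 0.816400
step 7 [7y] bond c/1=3/200: DF=(180573/200000 − 3/200·(0.997000+0.986100+0.941400+0.903400+0.858500+0.816400))/(1+3/200) = 4041/5000 ≈ 0.808200
step 8 [8y] swap r/1=661/23709: DF=(1 − 661/23709·(0.997000+0.986100+0.941400+0.903400+0.858500+0.816400+0.808200))/(1+661/23709) = 8017/10000 ≈ 0.801700

1 1 997/1000
2 2 9861/10000
3 3 4707/5000
4 4 4517/5000
5 5 1717/2000
6 6 2041/2500
7 7 4041/5000
8 8 8017/10000
DF(6y) is solved at step 6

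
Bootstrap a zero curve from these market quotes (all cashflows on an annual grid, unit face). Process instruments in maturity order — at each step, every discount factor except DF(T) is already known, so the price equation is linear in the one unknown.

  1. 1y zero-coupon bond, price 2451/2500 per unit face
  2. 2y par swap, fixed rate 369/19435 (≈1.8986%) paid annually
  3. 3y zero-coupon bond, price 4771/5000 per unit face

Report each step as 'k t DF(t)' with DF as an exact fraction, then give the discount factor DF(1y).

step 1 [1y] zero: DF = P = 2451/2500 ≈ 0.980400
step 2 [2y] swap r/1=369/19435: DF=(1 − 369/19435·(0.980400))/(1+369/19435) = 9631/10000 ≈ 0.963100
step 3 [3y] zero: DF = P = 4771/5000 ≈ 0.954200

1 1 2451/2500
2 2 9631/10000
3 3 4771/5000
DF(1y) = 2451/2500 ≈ 0.980400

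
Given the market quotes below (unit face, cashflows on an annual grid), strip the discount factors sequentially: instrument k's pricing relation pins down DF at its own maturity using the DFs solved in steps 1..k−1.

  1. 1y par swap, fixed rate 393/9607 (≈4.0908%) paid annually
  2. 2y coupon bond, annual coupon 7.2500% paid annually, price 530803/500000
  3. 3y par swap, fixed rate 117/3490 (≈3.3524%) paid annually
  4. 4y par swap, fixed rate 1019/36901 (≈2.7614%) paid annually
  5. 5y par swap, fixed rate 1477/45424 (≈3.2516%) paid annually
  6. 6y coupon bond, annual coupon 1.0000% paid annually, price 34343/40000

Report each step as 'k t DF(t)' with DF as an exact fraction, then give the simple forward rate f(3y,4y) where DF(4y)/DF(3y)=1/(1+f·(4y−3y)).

1 1 9607/10000
2 2 9249/10000
3 3 1133/1250
4 4 8981/10000
5 5 8523/10000
6 6 8051/10000
f(3y,4y) = ((1133/1250)/(8981/10000) − 1)/(1) = 83/8981 ≈ 0.9242%

step 1 [1y] swap r/1=393/9607: DF=(1 − 393/9607·(0))/(1+393/9607) = 9607/10000 ≈ 0.960700
step 2 [2y] bond c/1=29/400: DF=(530803/500000 − 29/400·(0.960700))/(1+29/400) = 9249/10000 ≈ 0.924900
step 3 [3y] swap r/1=117/3490: DF=(1 − 117/3490·(0.960700+0.924900))/(1+117/3490) = 1133/1250 ≈ 0.906400
step 4 [4y] swap r/1=1019/36901: DF=(1 − 1019/36901·(0.960700+0.924900+0.906400))/(1+1019/36901) = 8981/10000 ≈ 0.898100
step 5 [5y] swap r/1=1477/45424: DF=(1 − 1477/45424·(0.960700+0.924900+0.906400+0.898100))/(1+1477/45424) = 8523/10000 ≈ 0.852300
step 6 [6y] bond c/1=1/100: DF=(34343/40000 − 1/100·(0.960700+0.924900+0.906400+0.898100+0.852300))/(1+1/100) = 8051/10000 ≈ 0.805100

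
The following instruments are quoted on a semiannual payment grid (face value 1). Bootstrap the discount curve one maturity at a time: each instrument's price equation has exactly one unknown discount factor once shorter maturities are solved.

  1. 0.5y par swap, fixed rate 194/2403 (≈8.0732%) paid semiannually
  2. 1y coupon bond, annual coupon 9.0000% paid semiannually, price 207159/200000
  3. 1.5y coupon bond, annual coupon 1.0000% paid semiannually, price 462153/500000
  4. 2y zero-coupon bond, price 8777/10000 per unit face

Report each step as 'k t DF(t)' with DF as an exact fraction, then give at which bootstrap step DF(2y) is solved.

1 1/2 2403/2500
2 1 4749/5000
3 3/2 4551/5000
4 2 8777/10000
DF(2y) is solved at step 4

step 1 [0.5y] swap r/2=97/2403: DF=(1 − 97/2403·(0))/(1+97/2403) = 2403/2500 ≈ 0.961200
step 2 [1y] bond c/2=9/200: DF=(207159/200000 − 9/200·(0.961200))/(1+9/200) = 4749/5000 ≈ 0.949800
step 3 [1.5y] bond c/2=1/200: DF=(462153/500000 − 1/200·(0.961200+0.949800))/(1+1/200) = 4551/5000 ≈ 0.910200
step 4 [2y] zero: DF = P = 8777/10000 ≈ 0.877700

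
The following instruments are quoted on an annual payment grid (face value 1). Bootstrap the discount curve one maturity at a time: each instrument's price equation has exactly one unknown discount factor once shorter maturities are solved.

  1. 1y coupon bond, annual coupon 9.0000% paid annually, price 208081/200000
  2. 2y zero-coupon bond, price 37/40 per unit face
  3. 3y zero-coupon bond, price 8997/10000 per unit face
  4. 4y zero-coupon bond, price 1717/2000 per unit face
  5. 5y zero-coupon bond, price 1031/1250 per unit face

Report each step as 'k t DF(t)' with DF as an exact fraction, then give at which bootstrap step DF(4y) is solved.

1 1 1909/2000
2 2 37/40
3 3 8997/10000
4 4 1717/2000
5 5 1031/1250
DF(4y) is solved at step 4

step 1 [1y] bond c/1=9/100: DF=(208081/200000 − 9/100·(0))/(1+9/100) = 1909/2000 ≈ 0.954500
step 2 [2y] zero: DF = P = 37/40 ≈ 0.925000
step 3 [3y] zero: DF = P = 8997/10000 ≈ 0.899700
step 4 [4y] zero: DF = P = 1717/2000 ≈ 0.858500
step 5 [5y] zero: DF = P = 1031/1250 ≈ 0.824800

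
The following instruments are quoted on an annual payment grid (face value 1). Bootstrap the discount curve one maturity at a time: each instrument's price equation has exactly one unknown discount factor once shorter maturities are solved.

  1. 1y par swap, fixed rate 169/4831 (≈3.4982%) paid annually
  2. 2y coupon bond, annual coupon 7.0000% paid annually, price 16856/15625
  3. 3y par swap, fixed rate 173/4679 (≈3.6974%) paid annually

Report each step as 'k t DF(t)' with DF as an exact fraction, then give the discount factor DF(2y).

step 1 [1y] swap r/1=169/4831: DF=(1 − 169/4831·(0))/(1+169/4831) = 4831/5000 ≈ 0.966200
step 2 [2y] bond c/1=7/100: DF=(16856/15625 − 7/100·(0.966200))/(1+7/100) = 189/200 ≈ 0.945000
step 3 [3y] swap r/1=173/4679: DF=(1 − 173/4679·(0.966200+0.945000))/(1+173/4679) = 4481/5000 ≈ 0.896200

1 1 4831/5000
2 2 189/200
3 3 4481/5000
DF(2y) = 189/200 ≈ 0.945000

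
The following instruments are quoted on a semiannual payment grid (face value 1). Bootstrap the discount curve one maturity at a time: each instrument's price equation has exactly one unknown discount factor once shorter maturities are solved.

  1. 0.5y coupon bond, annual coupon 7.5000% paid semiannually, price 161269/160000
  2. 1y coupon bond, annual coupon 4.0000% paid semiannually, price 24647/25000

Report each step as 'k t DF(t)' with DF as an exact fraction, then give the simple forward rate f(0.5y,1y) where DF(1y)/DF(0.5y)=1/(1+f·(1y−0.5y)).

step 1 [0.5y] bond c/2=3/80: DF=(161269/160000 − 3/80·(0))/(1+3/80) = 1943/2000 ≈ 0.971500
step 2 [1y] bond c/2=1/50: DF=(24647/25000 − 1/50·(0.971500))/(1+1/50) = 379/400 ≈ 0.947500

1 1/2 1943/2000
2 1 379/400
f(0.5y,1y) = ((1943/2000)/(379/400) − 1)/(1/2) = 96/1895 ≈ 5.0660%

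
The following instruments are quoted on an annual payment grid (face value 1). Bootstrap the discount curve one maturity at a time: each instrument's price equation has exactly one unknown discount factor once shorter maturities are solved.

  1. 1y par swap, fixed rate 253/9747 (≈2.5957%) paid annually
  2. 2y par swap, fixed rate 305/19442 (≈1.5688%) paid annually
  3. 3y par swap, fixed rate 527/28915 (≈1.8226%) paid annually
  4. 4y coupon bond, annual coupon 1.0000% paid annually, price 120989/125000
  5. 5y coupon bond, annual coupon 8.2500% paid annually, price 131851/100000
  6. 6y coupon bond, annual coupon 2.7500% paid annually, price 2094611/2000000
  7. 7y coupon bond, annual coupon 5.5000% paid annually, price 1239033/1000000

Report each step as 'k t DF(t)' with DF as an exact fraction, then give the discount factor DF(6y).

step 1 [1y] swap r/1=253/9747: DF=(1 − 253/9747·(0))/(1+253/9747) = 9747/10000 ≈ 0.974700
step 2 [2y] swap r/1=305/19442: DF=(1 − 305/19442·(0.974700))/(1+305/19442) = 1939/2000 ≈ 0.969500
step 3 [3y] swap r/1=527/28915: DF=(1 − 527/28915·(0.974700+0.969500))/(1+527/28915) = 9473/10000 ≈ 0.947300
step 4 [4y] bond c/1=1/100: DF=(120989/125000 − 1/100·(0.974700+0.969500+0.947300))/(1+1/100) = 9297/10000 ≈ 0.929700
step 5 [5y] bond c/1=33/400: DF=(131851/100000 − 33/400·(0.974700+0.969500+0.947300+0.929700))/(1+33/400) = 2317/2500 ≈ 0.926800
step 6 [6y] bond c/1=11/400: DF=(2094611/2000000 − 11/400·(0.974700+0.969500+0.947300+0.929700+0.926800))/(1+11/400) = 4461/5000 ≈ 0.892200
step 7 [7y] bond c/1=11/200: DF=(1239033/1000000 − 11/200·(0.974700+0.969500+0.947300+0.929700+0.926800+0.892200))/(1+11/200) = 2201/2500 ≈ 0.880400

1 1 9747/10000
2 2 1939/2000
3 3 9473/10000
4 4 9297/10000
5 5 2317/2500
6 6 4461/5000
7 7 2201/2500
DF(6y) = 4461/5000 ≈ 0.892200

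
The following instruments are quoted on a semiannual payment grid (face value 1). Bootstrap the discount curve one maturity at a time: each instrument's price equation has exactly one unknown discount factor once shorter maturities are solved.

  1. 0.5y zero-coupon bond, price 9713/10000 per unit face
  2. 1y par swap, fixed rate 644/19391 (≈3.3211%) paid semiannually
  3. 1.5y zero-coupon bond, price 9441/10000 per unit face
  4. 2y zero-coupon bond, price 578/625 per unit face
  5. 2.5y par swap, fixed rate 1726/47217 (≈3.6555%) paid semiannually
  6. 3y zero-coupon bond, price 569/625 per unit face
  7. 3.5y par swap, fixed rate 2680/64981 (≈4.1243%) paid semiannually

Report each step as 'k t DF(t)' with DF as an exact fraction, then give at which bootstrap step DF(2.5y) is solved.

1 1/2 9713/10000
2 1 4839/5000
3 3/2 9441/10000
4 2 578/625
5 5/2 9137/10000
6 3 569/625
7 7/2 433/500
DF(2.5y) is solved at step 5

step 1 [0.5y] zero: DF = P = 9713/10000 ≈ 0.971300
step 2 [1y] swap r/2=322/19391: DF=(1 − 322/19391·(0.971300))/(1+322/19391) = 4839/5000 ≈ 0.967800
step 3 [1.5y] zero: DF = P = 9441/10000 ≈ 0.944100
step 4 [2y] zero: DF = P = 578/625 ≈ 0.924800
step 5 [2.5y] swap r/2=863/47217: DF=(1 − 863/47217·(0.971300+0.967800+0.944100+0.924800))/(1+863/47217) = 9137/10000 ≈ 0.913700
step 6 [3y] zero: DF = P = 569/625 ≈ 0.910400
step 7 [3.5y] swap r/2=1340/64981: DF=(1 − 1340/64981·(0.971300+0.967800+0.944100+0.924800+0.913700+0.910400))/(1+1340/64981) = 433/500 ≈ 0.866000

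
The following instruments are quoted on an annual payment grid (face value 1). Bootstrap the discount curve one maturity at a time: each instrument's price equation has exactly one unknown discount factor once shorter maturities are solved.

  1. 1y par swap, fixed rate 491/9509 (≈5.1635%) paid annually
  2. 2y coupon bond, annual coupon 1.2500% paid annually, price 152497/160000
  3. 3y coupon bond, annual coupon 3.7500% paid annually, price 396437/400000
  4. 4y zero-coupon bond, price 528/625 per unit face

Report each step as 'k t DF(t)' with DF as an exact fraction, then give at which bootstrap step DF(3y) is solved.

step 1 [1y] swap r/1=491/9509: DF=(1 − 491/9509·(0))/(1+491/9509) = 9509/10000 ≈ 0.950900
step 2 [2y] bond c/1=1/80: DF=(152497/160000 − 1/80·(0.950900))/(1+1/80) = 581/625 ≈ 0.929600
step 3 [3y] bond c/1=3/80: DF=(396437/400000 − 3/80·(0.950900+0.929600))/(1+3/80) = 8873/10000 ≈ 0.887300
step 4 [4y] zero: DF = P = 528/625 ≈ 0.844800

1 1 9509/10000
2 2 581/625
3 3 8873/10000
4 4 528/625
DF(3y) is solved at step 3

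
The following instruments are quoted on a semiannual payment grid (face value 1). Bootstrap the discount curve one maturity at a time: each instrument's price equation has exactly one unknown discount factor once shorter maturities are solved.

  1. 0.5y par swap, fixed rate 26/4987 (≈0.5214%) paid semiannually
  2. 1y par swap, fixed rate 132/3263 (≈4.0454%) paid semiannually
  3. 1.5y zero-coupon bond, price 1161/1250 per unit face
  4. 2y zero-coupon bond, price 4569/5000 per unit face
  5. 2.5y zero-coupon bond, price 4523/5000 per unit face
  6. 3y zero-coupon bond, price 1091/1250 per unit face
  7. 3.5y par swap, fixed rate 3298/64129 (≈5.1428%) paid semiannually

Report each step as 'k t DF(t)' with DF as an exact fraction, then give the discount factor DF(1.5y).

step 1 [0.5y] swap r/2=13/4987: DF=(1 − 13/4987·(0))/(1+13/4987) = 4987/5000 ≈ 0.997400
step 2 [1y] swap r/2=66/3263: DF=(1 − 66/3263·(0.997400))/(1+66/3263) = 2401/2500 ≈ 0.960400
step 3 [1.5y] zero: DF = P = 1161/1250 ≈ 0.928800
step 4 [2y] zero: DF = P = 4569/5000 ≈ 0.913800
step 5 [2.5y] zero: DF = P = 4523/5000 ≈ 0.904600
step 6 [3y] zero: DF = P = 1091/1250 ≈ 0.872800
step 7 [3.5y] swap r/2=1649/64129: DF=(1 − 1649/64129·(0.997400+0.960400+0.928800+0.913800+0.904600+0.872800))/(1+1649/64129) = 8351/10000 ≈ 0.835100

1 1/2 4987/5000
2 1 2401/2500
3 3/2 1161/1250
4 2 4569/5000
5 5/2 4523/5000
6 3 1091/1250
7 7/2 8351/10000
DF(1.5y) = 1161/1250 ≈ 0.928800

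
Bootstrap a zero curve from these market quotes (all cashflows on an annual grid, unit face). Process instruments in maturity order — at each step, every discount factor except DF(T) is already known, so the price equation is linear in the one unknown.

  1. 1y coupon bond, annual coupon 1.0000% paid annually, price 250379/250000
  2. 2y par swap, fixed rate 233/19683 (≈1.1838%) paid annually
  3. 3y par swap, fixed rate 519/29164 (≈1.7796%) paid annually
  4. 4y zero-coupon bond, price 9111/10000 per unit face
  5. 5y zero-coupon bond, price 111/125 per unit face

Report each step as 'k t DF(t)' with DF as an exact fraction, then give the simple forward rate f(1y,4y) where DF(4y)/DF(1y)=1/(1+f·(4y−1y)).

1 1 2479/2500
2 2 9767/10000
3 3 9481/10000
4 4 9111/10000
5 5 111/125
f(1y,4y) = ((2479/2500)/(9111/10000) − 1)/(3) = 805/27333 ≈ 2.9452%

step 1 [1y] bond c/1=1/100: DF=(250379/250000 − 1/100·(0))/(1+1/100) = 2479/2500 ≈ 0.991600
step 2 [2y] swap r/1=233/19683: DF=(1 − 233/19683·(0.991600))/(1+233/19683) = 9767/10000 ≈ 0.976700
step 3 [3y] swap r/1=519/29164: DF=(1 − 519/29164·(0.991600+0.976700))/(1+519/29164) = 9481/10000 ≈ 0.948100
step 4 [4y] zero: DF = P = 9111/10000 ≈ 0.911100
step 5 [5y] zero: DF = P = 111/125 ≈ 0.888000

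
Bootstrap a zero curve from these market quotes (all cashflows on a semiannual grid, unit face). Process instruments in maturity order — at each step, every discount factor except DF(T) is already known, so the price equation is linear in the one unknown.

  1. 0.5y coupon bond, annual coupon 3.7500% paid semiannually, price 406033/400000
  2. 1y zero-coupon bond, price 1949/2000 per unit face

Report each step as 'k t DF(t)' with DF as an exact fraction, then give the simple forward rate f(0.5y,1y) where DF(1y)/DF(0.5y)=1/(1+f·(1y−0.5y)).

step 1 [0.5y] bond c/2=3/160: DF=(406033/400000 − 3/160·(0))/(1+3/160) = 2491/2500 ≈ 0.996400
step 2 [1y] zero: DF = P = 1949/2000 ≈ 0.974500

1 1/2 2491/2500
2 1 1949/2000
f(0.5y,1y) = ((2491/2500)/(1949/2000) − 1)/(1/2) = 438/9745 ≈ 4.4946%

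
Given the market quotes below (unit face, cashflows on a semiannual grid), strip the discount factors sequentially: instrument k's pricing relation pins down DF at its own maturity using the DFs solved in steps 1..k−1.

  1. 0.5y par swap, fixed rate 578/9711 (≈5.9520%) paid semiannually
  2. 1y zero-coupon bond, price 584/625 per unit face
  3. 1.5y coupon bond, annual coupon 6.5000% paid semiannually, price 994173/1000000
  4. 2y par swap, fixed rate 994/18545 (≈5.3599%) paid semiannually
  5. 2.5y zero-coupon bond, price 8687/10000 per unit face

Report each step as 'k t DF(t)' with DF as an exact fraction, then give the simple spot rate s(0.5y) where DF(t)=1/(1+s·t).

1 1/2 9711/10000
2 1 584/625
3 3/2 9029/10000
4 2 4503/5000
5 5/2 8687/10000
s(0.5y) = (1/(9711/10000) − 1)/(1/2) = 578/9711 ≈ 5.9520%

step 1 [0.5y] swap r/2=289/9711: DF=(1 − 289/9711·(0))/(1+289/9711) = 9711/10000 ≈ 0.971100
step 2 [1y] zero: DF = P = 584/625 ≈ 0.934400
step 3 [1.5y] bond c/2=13/400: DF=(994173/1000000 − 13/400·(0.971100+0.934400))/(1+13/400) = 9029/10000 ≈ 0.902900
step 4 [2y] swap r/2=497/18545: DF=(1 − 497/18545·(0.971100+0.934400+0.902900))/(1+497/18545) = 4503/5000 ≈ 0.900600
step 5 [2.5y] zero: DF = P = 8687/10000 ≈ 0.868700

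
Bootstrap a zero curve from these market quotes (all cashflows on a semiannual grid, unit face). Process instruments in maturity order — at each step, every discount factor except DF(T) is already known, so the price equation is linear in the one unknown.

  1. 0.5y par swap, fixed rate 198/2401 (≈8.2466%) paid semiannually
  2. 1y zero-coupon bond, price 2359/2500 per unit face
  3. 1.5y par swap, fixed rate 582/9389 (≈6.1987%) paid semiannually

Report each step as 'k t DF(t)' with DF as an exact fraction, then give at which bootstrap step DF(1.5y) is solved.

step 1 [0.5y] swap r/2=99/2401: DF=(1 − 99/2401·(0))/(1+99/2401) = 2401/2500 ≈ 0.960400
step 2 [1y] zero: DF = P = 2359/2500 ≈ 0.943600
step 3 [1.5y] swap r/2=291/9389: DF=(1 − 291/9389·(0.960400+0.943600))/(1+291/9389) = 9127/10000 ≈ 0.912700

1 1/2 2401/2500
2 1 2359/2500
3 3/2 9127/10000
DF(1.5y) is solved at step 3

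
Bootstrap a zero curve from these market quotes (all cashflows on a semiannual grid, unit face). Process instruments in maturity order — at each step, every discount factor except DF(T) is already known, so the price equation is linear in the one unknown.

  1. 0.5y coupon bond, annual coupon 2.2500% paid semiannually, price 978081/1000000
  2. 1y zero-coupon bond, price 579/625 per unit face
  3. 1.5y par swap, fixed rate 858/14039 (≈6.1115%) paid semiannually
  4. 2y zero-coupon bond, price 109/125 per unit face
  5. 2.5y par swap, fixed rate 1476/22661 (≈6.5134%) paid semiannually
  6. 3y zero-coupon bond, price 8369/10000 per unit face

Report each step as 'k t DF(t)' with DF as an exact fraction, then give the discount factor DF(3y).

1 1/2 1209/1250
2 1 579/625
3 3/2 4571/5000
4 2 109/125
5 5/2 2131/2500
6 3 8369/10000
DF(3y) = 8369/10000 ≈ 0.836900

step 1 [0.5y] bond c/2=9/800: DF=(978081/1000000 − 9/800·(0))/(1+9/800) = 1209/1250 ≈ 0.967200
step 2 [1y] zero: DF = P = 579/625 ≈ 0.926400
step 3 [1.5y] swap r/2=429/14039: DF=(1 − 429/14039·(0.967200+0.926400))/(1+429/14039) = 4571/5000 ≈ 0.914200
step 4 [2y] zero: DF = P = 109/125 ≈ 0.872000
step 5 [2.5y] swap r/2=738/22661: DF=(1 − 738/22661·(0.967200+0.926400+0.914200+0.872000))/(1+738/22661) = 2131/2500 ≈ 0.852400
step 6 [3y] zero: DF = P = 8369/10000 ≈ 0.836900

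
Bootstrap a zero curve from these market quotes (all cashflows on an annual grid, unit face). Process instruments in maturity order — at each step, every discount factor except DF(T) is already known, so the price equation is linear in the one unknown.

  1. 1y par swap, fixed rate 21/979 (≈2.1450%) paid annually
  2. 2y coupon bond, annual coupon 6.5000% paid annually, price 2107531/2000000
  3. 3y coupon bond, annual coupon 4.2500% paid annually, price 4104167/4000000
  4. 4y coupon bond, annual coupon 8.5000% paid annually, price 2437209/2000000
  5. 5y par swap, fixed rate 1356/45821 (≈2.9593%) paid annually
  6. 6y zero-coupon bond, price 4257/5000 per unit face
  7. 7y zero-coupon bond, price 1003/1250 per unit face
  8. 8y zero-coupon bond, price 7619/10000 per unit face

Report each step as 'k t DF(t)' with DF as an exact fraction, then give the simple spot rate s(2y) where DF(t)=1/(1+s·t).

1 1 979/1000
2 2 9297/10000
3 3 1133/1250
4 4 4513/5000
5 5 2161/2500
6 6 4257/5000
7 7 1003/1250
8 8 7619/10000
s(2y) = (1/(9297/10000) − 1)/(2) = 703/18594 ≈ 3.7808%

step 1 [1y] swap r/1=21/979: DF=(1 − 21/979·(0))/(1+21/979) = 979/1000 ≈ 0.979000
step 2 [2y] bond c/1=13/200: DF=(2107531/2000000 − 13/200·(0.979000))/(1+13/200) = 9297/10000 ≈ 0.929700
step 3 [3y] bond c/1=17/400: DF=(4104167/4000000 − 17/400·(0.979000+0.929700))/(1+17/400) = 1133/1250 ≈ 0.906400
step 4 [4y] bond c/1=17/200: DF=(2437209/2000000 − 17/200·(0.979000+0.929700+0.906400))/(1+17/200) = 4513/5000 ≈ 0.902600
step 5 [5y] swap r/1=1356/45821: DF=(1 − 1356/45821·(0.979000+0.929700+0.906400+0.902600))/(1+1356/45821) = 2161/2500 ≈ 0.864400
step 6 [6y] zero: DF = P = 4257/5000 ≈ 0.851400
step 7 [7y] zero: DF = P = 1003/1250 ≈ 0.802400
step 8 [8y] zero: DF = P = 7619/10000 ≈ 0.761900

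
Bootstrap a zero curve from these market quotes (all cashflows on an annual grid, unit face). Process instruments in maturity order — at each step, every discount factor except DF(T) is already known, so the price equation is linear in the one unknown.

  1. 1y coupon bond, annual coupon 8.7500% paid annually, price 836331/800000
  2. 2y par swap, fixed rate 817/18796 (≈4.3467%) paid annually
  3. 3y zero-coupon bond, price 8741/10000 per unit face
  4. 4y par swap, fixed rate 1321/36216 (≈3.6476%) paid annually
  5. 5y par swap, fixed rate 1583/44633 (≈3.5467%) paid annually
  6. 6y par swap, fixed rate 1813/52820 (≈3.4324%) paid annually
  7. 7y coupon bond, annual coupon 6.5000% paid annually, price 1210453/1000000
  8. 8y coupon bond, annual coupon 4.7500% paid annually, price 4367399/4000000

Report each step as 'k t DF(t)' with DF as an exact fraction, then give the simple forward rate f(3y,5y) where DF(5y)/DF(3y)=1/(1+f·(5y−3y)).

1 1 9613/10000
2 2 9183/10000
3 3 8741/10000
4 4 8679/10000
5 5 8417/10000
6 6 8187/10000
7 7 4071/5000
8 8 7659/10000
f(3y,5y) = ((8741/10000)/(8417/10000) − 1)/(2) = 162/8417 ≈ 1.9247%

step 1 [1y] bond c/1=7/80: DF=(836331/800000 − 7/80·(0))/(1+7/80) = 9613/10000 ≈ 0.961300
step 2 [2y] swap r/1=817/18796: DF=(1 − 817/18796·(0.961300))/(1+817/18796) = 9183/10000 ≈ 0.918300
step 3 [3y] zero: DF = P = 8741/10000 ≈ 0.874100
step 4 [4y] swap r/1=1321/36216: DF=(1 − 1321/36216·(0.961300+0.918300+0.874100))/(1+1321/36216) = 8679/10000 ≈ 0.867900
step 5 [5y] swap r/1=1583/44633: DF=(1 − 1583/44633·(0.961300+0.918300+0.874100+0.867900))/(1+1583/44633) = 8417/10000 ≈ 0.841700
step 6 [6y] swap r/1=1813/52820: DF=(1 − 1813/52820·(0.961300+0.918300+0.874100+0.867900+0.841700))/(1+1813/52820) = 8187/10000 ≈ 0.818700
step 7 [7y] bond c/1=13/200: DF=(1210453/1000000 − 13/200·(0.961300+0.918300+0.874100+0.867900+0.841700+0.818700))/(1+13/200) = 4071/5000 ≈ 0.814200
step 8 [8y] bond c/1=19/400: DF=(4367399/4000000 − 19/400·(0.961300+0.918300+0.874100+0.867900+0.841700+0.818700+0.814200))/(1+19/400) = 7659/10000 ≈ 0.765900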